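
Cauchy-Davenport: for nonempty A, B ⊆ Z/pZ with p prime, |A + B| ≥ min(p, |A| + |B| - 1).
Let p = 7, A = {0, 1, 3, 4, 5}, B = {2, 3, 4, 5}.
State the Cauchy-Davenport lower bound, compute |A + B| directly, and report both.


Cauchy-Davenport: |A + B| ≥ min(p, |A| + |B| - 1) for A, B nonempty in Z/pZ.
|A| = 5, |B| = 4, p = 7.
CD lower bound = min(7, 5 + 4 - 1) = min(7, 8) = 7.
Compute A + B mod 7 directly:
a = 0: 0+2=2, 0+3=3, 0+4=4, 0+5=5
a = 1: 1+2=3, 1+3=4, 1+4=5, 1+5=6
a = 3: 3+2=5, 3+3=6, 3+4=0, 3+5=1
a = 4: 4+2=6, 4+3=0, 4+4=1, 4+5=2
a = 5: 5+2=0, 5+3=1, 5+4=2, 5+5=3
A + B = {0, 1, 2, 3, 4, 5, 6}, so |A + B| = 7.
Verify: 7 ≥ 7? Yes ✓.

CD lower bound = 7, actual |A + B| = 7.


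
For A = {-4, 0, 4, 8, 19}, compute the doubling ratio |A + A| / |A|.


|A| = 5.
Compute A + A by enumerating all 25 pairs.
A + A = {-8, -4, 0, 4, 8, 12, 15, 16, 19, 23, 27, 38}, so |A + A| = 12.
K = |A + A| / |A| = 12/5 (already in lowest terms) ≈ 2.4000.
Reference: AP of size 5 gives K = 9/5 ≈ 1.8000; a fully generic set of size 5 gives K ≈ 3.0000.

|A| = 5, |A + A| = 12, K = 12/5.


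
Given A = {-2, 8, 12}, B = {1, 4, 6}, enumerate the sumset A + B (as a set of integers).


A + B = {a + b : a ∈ A, b ∈ B}.
Enumerate all |A|·|B| = 3·3 = 9 pairs (a, b) and collect distinct sums.
a = -2: -2+1=-1, -2+4=2, -2+6=4
a = 8: 8+1=9, 8+4=12, 8+6=14
a = 12: 12+1=13, 12+4=16, 12+6=18
Collecting distinct sums: A + B = {-1, 2, 4, 9, 12, 13, 14, 16, 18}
|A + B| = 9

A + B = {-1, 2, 4, 9, 12, 13, 14, 16, 18}


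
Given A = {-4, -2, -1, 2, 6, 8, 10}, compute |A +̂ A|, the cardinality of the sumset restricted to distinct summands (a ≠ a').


Restricted sumset: A +̂ A = {a + a' : a ∈ A, a' ∈ A, a ≠ a'}.
Equivalently, take A + A and drop any sum 2a that is achievable ONLY as a + a for a ∈ A (i.e. sums representable only with equal summands).
Enumerate pairs (a, a') with a < a' (symmetric, so each unordered pair gives one sum; this covers all a ≠ a'):
  -4 + -2 = -6
  -4 + -1 = -5
  -4 + 2 = -2
  -4 + 6 = 2
  -4 + 8 = 4
  -4 + 10 = 6
  -2 + -1 = -3
  -2 + 2 = 0
  -2 + 6 = 4
  -2 + 8 = 6
  -2 + 10 = 8
  -1 + 2 = 1
  -1 + 6 = 5
  -1 + 8 = 7
  -1 + 10 = 9
  2 + 6 = 8
  2 + 8 = 10
  2 + 10 = 12
  6 + 8 = 14
  6 + 10 = 16
  8 + 10 = 18
Collected distinct sums: {-6, -5, -3, -2, 0, 1, 2, 4, 5, 6, 7, 8, 9, 10, 12, 14, 16, 18}
|A +̂ A| = 18
(Reference bound: |A +̂ A| ≥ 2|A| - 3 for |A| ≥ 2, with |A| = 7 giving ≥ 11.)

|A +̂ A| = 18


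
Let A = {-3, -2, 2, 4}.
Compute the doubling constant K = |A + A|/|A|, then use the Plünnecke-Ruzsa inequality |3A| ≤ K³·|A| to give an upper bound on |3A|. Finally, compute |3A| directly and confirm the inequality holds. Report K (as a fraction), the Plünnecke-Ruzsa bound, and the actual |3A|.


|A| = 4.
Step 1: Compute A + A by enumerating all 16 pairs.
A + A = {-6, -5, -4, -1, 0, 1, 2, 4, 6, 8}, so |A + A| = 10.
Step 2: Doubling constant K = |A + A|/|A| = 10/4 = 10/4 ≈ 2.5000.
Step 3: Plünnecke-Ruzsa gives |3A| ≤ K³·|A| = (2.5000)³ · 4 ≈ 62.5000.
Step 4: Compute 3A = A + A + A directly by enumerating all triples (a,b,c) ∈ A³; |3A| = 18.
Step 5: Check 18 ≤ 62.5000? Yes ✓.

K = 10/4, Plünnecke-Ruzsa bound K³|A| ≈ 62.5000, |3A| = 18, inequality holds.


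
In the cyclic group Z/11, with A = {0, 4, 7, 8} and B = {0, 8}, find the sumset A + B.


Work in Z/11Z: reduce every sum a + b modulo 11.
Enumerate all 8 pairs:
a = 0: 0+0=0, 0+8=8
a = 4: 4+0=4, 4+8=1
a = 7: 7+0=7, 7+8=4
a = 8: 8+0=8, 8+8=5
Distinct residues collected: {0, 1, 4, 5, 7, 8}
|A + B| = 6 (out of 11 total residues).

A + B = {0, 1, 4, 5, 7, 8}


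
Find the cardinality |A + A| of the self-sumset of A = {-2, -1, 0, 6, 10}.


A + A = {a + a' : a, a' ∈ A}; |A| = 5.
General bounds: 2|A| - 1 ≤ |A + A| ≤ |A|(|A|+1)/2, i.e. 9 ≤ |A + A| ≤ 15.
Lower bound 2|A|-1 is attained iff A is an arithmetic progression.
Enumerate sums a + a' for a ≤ a' (symmetric, so this suffices):
a = -2: -2+-2=-4, -2+-1=-3, -2+0=-2, -2+6=4, -2+10=8
a = -1: -1+-1=-2, -1+0=-1, -1+6=5, -1+10=9
a = 0: 0+0=0, 0+6=6, 0+10=10
a = 6: 6+6=12, 6+10=16
a = 10: 10+10=20
Distinct sums: {-4, -3, -2, -1, 0, 4, 5, 6, 8, 9, 10, 12, 16, 20}
|A + A| = 14

|A + A| = 14


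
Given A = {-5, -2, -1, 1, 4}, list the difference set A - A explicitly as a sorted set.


A - A = {a - a' : a, a' ∈ A}.
Compute a - a' for each ordered pair (a, a'):
a = -5: -5--5=0, -5--2=-3, -5--1=-4, -5-1=-6, -5-4=-9
a = -2: -2--5=3, -2--2=0, -2--1=-1, -2-1=-3, -2-4=-6
a = -1: -1--5=4, -1--2=1, -1--1=0, -1-1=-2, -1-4=-5
a = 1: 1--5=6, 1--2=3, 1--1=2, 1-1=0, 1-4=-3
a = 4: 4--5=9, 4--2=6, 4--1=5, 4-1=3, 4-4=0
Collecting distinct values (and noting 0 appears from a-a):
A - A = {-9, -6, -5, -4, -3, -2, -1, 0, 1, 2, 3, 4, 5, 6, 9}
|A - A| = 15

A - A = {-9, -6, -5, -4, -3, -2, -1, 0, 1, 2, 3, 4, 5, 6, 9}


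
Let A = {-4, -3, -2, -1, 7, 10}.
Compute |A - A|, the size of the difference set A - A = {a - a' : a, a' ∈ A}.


A - A = {a - a' : a, a' ∈ A}; |A| = 6.
Bounds: 2|A|-1 ≤ |A - A| ≤ |A|² - |A| + 1, i.e. 11 ≤ |A - A| ≤ 31.
Note: 0 ∈ A - A always (from a - a). The set is symmetric: if d ∈ A - A then -d ∈ A - A.
Enumerate nonzero differences d = a - a' with a > a' (then include -d):
Positive differences: {1, 2, 3, 8, 9, 10, 11, 12, 13, 14}
Full difference set: {0} ∪ (positive diffs) ∪ (negative diffs).
|A - A| = 1 + 2·10 = 21 (matches direct enumeration: 21).

|A - A| = 21


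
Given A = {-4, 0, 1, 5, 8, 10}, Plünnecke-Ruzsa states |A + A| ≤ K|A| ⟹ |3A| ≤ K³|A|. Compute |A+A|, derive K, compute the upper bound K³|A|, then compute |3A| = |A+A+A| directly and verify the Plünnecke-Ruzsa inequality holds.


|A| = 6.
Step 1: Compute A + A by enumerating all 36 pairs.
A + A = {-8, -4, -3, 0, 1, 2, 4, 5, 6, 8, 9, 10, 11, 13, 15, 16, 18, 20}, so |A + A| = 18.
Step 2: Doubling constant K = |A + A|/|A| = 18/6 = 18/6 ≈ 3.0000.
Step 3: Plünnecke-Ruzsa gives |3A| ≤ K³·|A| = (3.0000)³ · 6 ≈ 162.0000.
Step 4: Compute 3A = A + A + A directly by enumerating all triples (a,b,c) ∈ A³; |3A| = 34.
Step 5: Check 34 ≤ 162.0000? Yes ✓.

K = 18/6, Plünnecke-Ruzsa bound K³|A| ≈ 162.0000, |3A| = 34, inequality holds.


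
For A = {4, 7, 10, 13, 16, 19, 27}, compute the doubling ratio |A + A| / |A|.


|A| = 7.
Compute A + A by enumerating all 49 pairs.
A + A = {8, 11, 14, 17, 20, 23, 26, 29, 31, 32, 34, 35, 37, 38, 40, 43, 46, 54}, so |A + A| = 18.
K = |A + A| / |A| = 18/7 (already in lowest terms) ≈ 2.5714.
Reference: AP of size 7 gives K = 13/7 ≈ 1.8571; a fully generic set of size 7 gives K ≈ 4.0000.

|A| = 7, |A + A| = 18, K = 18/7.


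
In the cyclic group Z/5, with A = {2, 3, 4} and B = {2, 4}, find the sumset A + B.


Work in Z/5Z: reduce every sum a + b modulo 5.
Enumerate all 6 pairs:
a = 2: 2+2=4, 2+4=1
a = 3: 3+2=0, 3+4=2
a = 4: 4+2=1, 4+4=3
Distinct residues collected: {0, 1, 2, 3, 4}
|A + B| = 5 (out of 5 total residues).

A + B = {0, 1, 2, 3, 4}


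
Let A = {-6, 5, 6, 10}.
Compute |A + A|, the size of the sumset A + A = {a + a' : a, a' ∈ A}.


A + A = {a + a' : a, a' ∈ A}; |A| = 4.
General bounds: 2|A| - 1 ≤ |A + A| ≤ |A|(|A|+1)/2, i.e. 7 ≤ |A + A| ≤ 10.
Lower bound 2|A|-1 is attained iff A is an arithmetic progression.
Enumerate sums a + a' for a ≤ a' (symmetric, so this suffices):
a = -6: -6+-6=-12, -6+5=-1, -6+6=0, -6+10=4
a = 5: 5+5=10, 5+6=11, 5+10=15
a = 6: 6+6=12, 6+10=16
a = 10: 10+10=20
Distinct sums: {-12, -1, 0, 4, 10, 11, 12, 15, 16, 20}
|A + A| = 10

|A + A| = 10


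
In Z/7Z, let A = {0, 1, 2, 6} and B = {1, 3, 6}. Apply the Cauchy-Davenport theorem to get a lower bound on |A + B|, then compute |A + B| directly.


Cauchy-Davenport: |A + B| ≥ min(p, |A| + |B| - 1) for A, B nonempty in Z/pZ.
|A| = 4, |B| = 3, p = 7.
CD lower bound = min(7, 4 + 3 - 1) = min(7, 6) = 6.
Compute A + B mod 7 directly:
a = 0: 0+1=1, 0+3=3, 0+6=6
a = 1: 1+1=2, 1+3=4, 1+6=0
a = 2: 2+1=3, 2+3=5, 2+6=1
a = 6: 6+1=0, 6+3=2, 6+6=5
A + B = {0, 1, 2, 3, 4, 5, 6}, so |A + B| = 7.
Verify: 7 ≥ 6? Yes ✓.

CD lower bound = 6, actual |A + B| = 7.


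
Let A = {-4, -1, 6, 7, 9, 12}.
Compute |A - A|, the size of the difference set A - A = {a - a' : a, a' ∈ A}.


A - A = {a - a' : a, a' ∈ A}; |A| = 6.
Bounds: 2|A|-1 ≤ |A - A| ≤ |A|² - |A| + 1, i.e. 11 ≤ |A - A| ≤ 31.
Note: 0 ∈ A - A always (from a - a). The set is symmetric: if d ∈ A - A then -d ∈ A - A.
Enumerate nonzero differences d = a - a' with a > a' (then include -d):
Positive differences: {1, 2, 3, 5, 6, 7, 8, 10, 11, 13, 16}
Full difference set: {0} ∪ (positive diffs) ∪ (negative diffs).
|A - A| = 1 + 2·11 = 23 (matches direct enumeration: 23).

|A - A| = 23


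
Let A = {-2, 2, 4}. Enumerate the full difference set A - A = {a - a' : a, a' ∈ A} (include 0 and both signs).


A - A = {a - a' : a, a' ∈ A}.
Compute a - a' for each ordered pair (a, a'):
a = -2: -2--2=0, -2-2=-4, -2-4=-6
a = 2: 2--2=4, 2-2=0, 2-4=-2
a = 4: 4--2=6, 4-2=2, 4-4=0
Collecting distinct values (and noting 0 appears from a-a):
A - A = {-6, -4, -2, 0, 2, 4, 6}
|A - A| = 7

A - A = {-6, -4, -2, 0, 2, 4, 6}


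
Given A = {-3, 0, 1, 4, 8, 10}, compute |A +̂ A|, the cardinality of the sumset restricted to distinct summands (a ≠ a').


Restricted sumset: A +̂ A = {a + a' : a ∈ A, a' ∈ A, a ≠ a'}.
Equivalently, take A + A and drop any sum 2a that is achievable ONLY as a + a for a ∈ A (i.e. sums representable only with equal summands).
Enumerate pairs (a, a') with a < a' (symmetric, so each unordered pair gives one sum; this covers all a ≠ a'):
  -3 + 0 = -3
  -3 + 1 = -2
  -3 + 4 = 1
  -3 + 8 = 5
  -3 + 10 = 7
  0 + 1 = 1
  0 + 4 = 4
  0 + 8 = 8
  0 + 10 = 10
  1 + 4 = 5
  1 + 8 = 9
  1 + 10 = 11
  4 + 8 = 12
  4 + 10 = 14
  8 + 10 = 18
Collected distinct sums: {-3, -2, 1, 4, 5, 7, 8, 9, 10, 11, 12, 14, 18}
|A +̂ A| = 13
(Reference bound: |A +̂ A| ≥ 2|A| - 3 for |A| ≥ 2, with |A| = 6 giving ≥ 9.)

|A +̂ A| = 13


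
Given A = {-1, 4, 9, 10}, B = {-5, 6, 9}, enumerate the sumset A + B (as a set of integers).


A + B = {a + b : a ∈ A, b ∈ B}.
Enumerate all |A|·|B| = 4·3 = 12 pairs (a, b) and collect distinct sums.
a = -1: -1+-5=-6, -1+6=5, -1+9=8
a = 4: 4+-5=-1, 4+6=10, 4+9=13
a = 9: 9+-5=4, 9+6=15, 9+9=18
a = 10: 10+-5=5, 10+6=16, 10+9=19
Collecting distinct sums: A + B = {-6, -1, 4, 5, 8, 10, 13, 15, 16, 18, 19}
|A + B| = 11

A + B = {-6, -1, 4, 5, 8, 10, 13, 15, 16, 18, 19}


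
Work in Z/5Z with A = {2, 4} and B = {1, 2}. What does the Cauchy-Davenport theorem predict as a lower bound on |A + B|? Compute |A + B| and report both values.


Cauchy-Davenport: |A + B| ≥ min(p, |A| + |B| - 1) for A, B nonempty in Z/pZ.
|A| = 2, |B| = 2, p = 5.
CD lower bound = min(5, 2 + 2 - 1) = min(5, 3) = 3.
Compute A + B mod 5 directly:
a = 2: 2+1=3, 2+2=4
a = 4: 4+1=0, 4+2=1
A + B = {0, 1, 3, 4}, so |A + B| = 4.
Verify: 4 ≥ 3? Yes ✓.

CD lower bound = 3, actual |A + B| = 4.


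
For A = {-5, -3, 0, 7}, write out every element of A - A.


A - A = {a - a' : a, a' ∈ A}.
Compute a - a' for each ordered pair (a, a'):
a = -5: -5--5=0, -5--3=-2, -5-0=-5, -5-7=-12
a = -3: -3--5=2, -3--3=0, -3-0=-3, -3-7=-10
a = 0: 0--5=5, 0--3=3, 0-0=0, 0-7=-7
a = 7: 7--5=12, 7--3=10, 7-0=7, 7-7=0
Collecting distinct values (and noting 0 appears from a-a):
A - A = {-12, -10, -7, -5, -3, -2, 0, 2, 3, 5, 7, 10, 12}
|A - A| = 13

A - A = {-12, -10, -7, -5, -3, -2, 0, 2, 3, 5, 7, 10, 12}


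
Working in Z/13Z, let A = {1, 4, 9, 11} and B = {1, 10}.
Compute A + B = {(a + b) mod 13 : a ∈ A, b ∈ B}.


Work in Z/13Z: reduce every sum a + b modulo 13.
Enumerate all 8 pairs:
a = 1: 1+1=2, 1+10=11
a = 4: 4+1=5, 4+10=1
a = 9: 9+1=10, 9+10=6
a = 11: 11+1=12, 11+10=8
Distinct residues collected: {1, 2, 5, 6, 8, 10, 11, 12}
|A + B| = 8 (out of 13 total residues).

A + B = {1, 2, 5, 6, 8, 10, 11, 12}


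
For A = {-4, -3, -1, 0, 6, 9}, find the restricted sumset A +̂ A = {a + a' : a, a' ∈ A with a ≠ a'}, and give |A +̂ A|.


Restricted sumset: A +̂ A = {a + a' : a ∈ A, a' ∈ A, a ≠ a'}.
Equivalently, take A + A and drop any sum 2a that is achievable ONLY as a + a for a ∈ A (i.e. sums representable only with equal summands).
Enumerate pairs (a, a') with a < a' (symmetric, so each unordered pair gives one sum; this covers all a ≠ a'):
  -4 + -3 = -7
  -4 + -1 = -5
  -4 + 0 = -4
  -4 + 6 = 2
  -4 + 9 = 5
  -3 + -1 = -4
  -3 + 0 = -3
  -3 + 6 = 3
  -3 + 9 = 6
  -1 + 0 = -1
  -1 + 6 = 5
  -1 + 9 = 8
  0 + 6 = 6
  0 + 9 = 9
  6 + 9 = 15
Collected distinct sums: {-7, -5, -4, -3, -1, 2, 3, 5, 6, 8, 9, 15}
|A +̂ A| = 12
(Reference bound: |A +̂ A| ≥ 2|A| - 3 for |A| ≥ 2, with |A| = 6 giving ≥ 9.)

|A +̂ A| = 12


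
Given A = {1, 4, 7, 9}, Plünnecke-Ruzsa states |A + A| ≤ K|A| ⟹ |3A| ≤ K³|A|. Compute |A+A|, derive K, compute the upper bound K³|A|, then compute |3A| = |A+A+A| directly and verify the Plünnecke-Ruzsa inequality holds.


|A| = 4.
Step 1: Compute A + A by enumerating all 16 pairs.
A + A = {2, 5, 8, 10, 11, 13, 14, 16, 18}, so |A + A| = 9.
Step 2: Doubling constant K = |A + A|/|A| = 9/4 = 9/4 ≈ 2.2500.
Step 3: Plünnecke-Ruzsa gives |3A| ≤ K³·|A| = (2.2500)³ · 4 ≈ 45.5625.
Step 4: Compute 3A = A + A + A directly by enumerating all triples (a,b,c) ∈ A³; |3A| = 16.
Step 5: Check 16 ≤ 45.5625? Yes ✓.

K = 9/4, Plünnecke-Ruzsa bound K³|A| ≈ 45.5625, |3A| = 16, inequality holds.


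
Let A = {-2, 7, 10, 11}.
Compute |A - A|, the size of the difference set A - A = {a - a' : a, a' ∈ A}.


A - A = {a - a' : a, a' ∈ A}; |A| = 4.
Bounds: 2|A|-1 ≤ |A - A| ≤ |A|² - |A| + 1, i.e. 7 ≤ |A - A| ≤ 13.
Note: 0 ∈ A - A always (from a - a). The set is symmetric: if d ∈ A - A then -d ∈ A - A.
Enumerate nonzero differences d = a - a' with a > a' (then include -d):
Positive differences: {1, 3, 4, 9, 12, 13}
Full difference set: {0} ∪ (positive diffs) ∪ (negative diffs).
|A - A| = 1 + 2·6 = 13 (matches direct enumeration: 13).

|A - A| = 13


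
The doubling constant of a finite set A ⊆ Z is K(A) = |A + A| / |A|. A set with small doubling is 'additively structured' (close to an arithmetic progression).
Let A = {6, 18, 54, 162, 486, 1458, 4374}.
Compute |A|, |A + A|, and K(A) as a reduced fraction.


|A| = 7.
Compute A + A by enumerating all 49 pairs.
A + A = {12, 24, 36, 60, 72, 108, 168, 180, 216, 324, 492, 504, 540, 648, 972, 1464, 1476, 1512, 1620, 1944, 2916, 4380, 4392, 4428, 4536, 4860, 5832, 8748}, so |A + A| = 28.
K = |A + A| / |A| = 28/7 = 4/1 ≈ 4.0000.
Reference: AP of size 7 gives K = 13/7 ≈ 1.8571; a fully generic set of size 7 gives K ≈ 4.0000.

|A| = 7, |A + A| = 28, K = 28/7 = 4/1.


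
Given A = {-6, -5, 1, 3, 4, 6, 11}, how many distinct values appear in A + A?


A + A = {a + a' : a, a' ∈ A}; |A| = 7.
General bounds: 2|A| - 1 ≤ |A + A| ≤ |A|(|A|+1)/2, i.e. 13 ≤ |A + A| ≤ 28.
Lower bound 2|A|-1 is attained iff A is an arithmetic progression.
Enumerate sums a + a' for a ≤ a' (symmetric, so this suffices):
a = -6: -6+-6=-12, -6+-5=-11, -6+1=-5, -6+3=-3, -6+4=-2, -6+6=0, -6+11=5
a = -5: -5+-5=-10, -5+1=-4, -5+3=-2, -5+4=-1, -5+6=1, -5+11=6
a = 1: 1+1=2, 1+3=4, 1+4=5, 1+6=7, 1+11=12
a = 3: 3+3=6, 3+4=7, 3+6=9, 3+11=14
a = 4: 4+4=8, 4+6=10, 4+11=15
a = 6: 6+6=12, 6+11=17
a = 11: 11+11=22
Distinct sums: {-12, -11, -10, -5, -4, -3, -2, -1, 0, 1, 2, 4, 5, 6, 7, 8, 9, 10, 12, 14, 15, 17, 22}
|A + A| = 23

|A + A| = 23


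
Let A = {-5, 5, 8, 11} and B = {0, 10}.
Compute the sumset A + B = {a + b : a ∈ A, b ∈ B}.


A + B = {a + b : a ∈ A, b ∈ B}.
Enumerate all |A|·|B| = 4·2 = 8 pairs (a, b) and collect distinct sums.
a = -5: -5+0=-5, -5+10=5
a = 5: 5+0=5, 5+10=15
a = 8: 8+0=8, 8+10=18
a = 11: 11+0=11, 11+10=21
Collecting distinct sums: A + B = {-5, 5, 8, 11, 15, 18, 21}
|A + B| = 7

A + B = {-5, 5, 8, 11, 15, 18, 21}


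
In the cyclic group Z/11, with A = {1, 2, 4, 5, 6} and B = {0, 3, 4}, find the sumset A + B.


Work in Z/11Z: reduce every sum a + b modulo 11.
Enumerate all 15 pairs:
a = 1: 1+0=1, 1+3=4, 1+4=5
a = 2: 2+0=2, 2+3=5, 2+4=6
a = 4: 4+0=4, 4+3=7, 4+4=8
a = 5: 5+0=5, 5+3=8, 5+4=9
a = 6: 6+0=6, 6+3=9, 6+4=10
Distinct residues collected: {1, 2, 4, 5, 6, 7, 8, 9, 10}
|A + B| = 9 (out of 11 total residues).

A + B = {1, 2, 4, 5, 6, 7, 8, 9, 10}


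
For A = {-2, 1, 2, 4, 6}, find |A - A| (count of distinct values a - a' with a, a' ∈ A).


A - A = {a - a' : a, a' ∈ A}; |A| = 5.
Bounds: 2|A|-1 ≤ |A - A| ≤ |A|² - |A| + 1, i.e. 9 ≤ |A - A| ≤ 21.
Note: 0 ∈ A - A always (from a - a). The set is symmetric: if d ∈ A - A then -d ∈ A - A.
Enumerate nonzero differences d = a - a' with a > a' (then include -d):
Positive differences: {1, 2, 3, 4, 5, 6, 8}
Full difference set: {0} ∪ (positive diffs) ∪ (negative diffs).
|A - A| = 1 + 2·7 = 15 (matches direct enumeration: 15).

|A - A| = 15


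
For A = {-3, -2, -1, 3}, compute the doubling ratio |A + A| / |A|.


|A| = 4.
Compute A + A by enumerating all 16 pairs.
A + A = {-6, -5, -4, -3, -2, 0, 1, 2, 6}, so |A + A| = 9.
K = |A + A| / |A| = 9/4 (already in lowest terms) ≈ 2.2500.
Reference: AP of size 4 gives K = 7/4 ≈ 1.7500; a fully generic set of size 4 gives K ≈ 2.5000.

|A| = 4, |A + A| = 9, K = 9/4.


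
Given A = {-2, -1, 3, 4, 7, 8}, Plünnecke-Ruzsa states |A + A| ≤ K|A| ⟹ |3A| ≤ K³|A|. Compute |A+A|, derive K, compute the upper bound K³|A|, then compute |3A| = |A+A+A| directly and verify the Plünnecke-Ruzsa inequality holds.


|A| = 6.
Step 1: Compute A + A by enumerating all 36 pairs.
A + A = {-4, -3, -2, 1, 2, 3, 5, 6, 7, 8, 10, 11, 12, 14, 15, 16}, so |A + A| = 16.
Step 2: Doubling constant K = |A + A|/|A| = 16/6 = 16/6 ≈ 2.6667.
Step 3: Plünnecke-Ruzsa gives |3A| ≤ K³·|A| = (2.6667)³ · 6 ≈ 113.7778.
Step 4: Compute 3A = A + A + A directly by enumerating all triples (a,b,c) ∈ A³; |3A| = 30.
Step 5: Check 30 ≤ 113.7778? Yes ✓.

K = 16/6, Plünnecke-Ruzsa bound K³|A| ≈ 113.7778, |3A| = 30, inequality holds.


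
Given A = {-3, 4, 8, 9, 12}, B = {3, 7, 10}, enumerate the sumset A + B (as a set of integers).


A + B = {a + b : a ∈ A, b ∈ B}.
Enumerate all |A|·|B| = 5·3 = 15 pairs (a, b) and collect distinct sums.
a = -3: -3+3=0, -3+7=4, -3+10=7
a = 4: 4+3=7, 4+7=11, 4+10=14
a = 8: 8+3=11, 8+7=15, 8+10=18
a = 9: 9+3=12, 9+7=16, 9+10=19
a = 12: 12+3=15, 12+7=19, 12+10=22
Collecting distinct sums: A + B = {0, 4, 7, 11, 12, 14, 15, 16, 18, 19, 22}
|A + B| = 11

A + B = {0, 4, 7, 11, 12, 14, 15, 16, 18, 19, 22}


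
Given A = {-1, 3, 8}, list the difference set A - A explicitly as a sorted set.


A - A = {a - a' : a, a' ∈ A}.
Compute a - a' for each ordered pair (a, a'):
a = -1: -1--1=0, -1-3=-4, -1-8=-9
a = 3: 3--1=4, 3-3=0, 3-8=-5
a = 8: 8--1=9, 8-3=5, 8-8=0
Collecting distinct values (and noting 0 appears from a-a):
A - A = {-9, -5, -4, 0, 4, 5, 9}
|A - A| = 7

A - A = {-9, -5, -4, 0, 4, 5, 9}


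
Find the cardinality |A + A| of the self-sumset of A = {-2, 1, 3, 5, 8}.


A + A = {a + a' : a, a' ∈ A}; |A| = 5.
General bounds: 2|A| - 1 ≤ |A + A| ≤ |A|(|A|+1)/2, i.e. 9 ≤ |A + A| ≤ 15.
Lower bound 2|A|-1 is attained iff A is an arithmetic progression.
Enumerate sums a + a' for a ≤ a' (symmetric, so this suffices):
a = -2: -2+-2=-4, -2+1=-1, -2+3=1, -2+5=3, -2+8=6
a = 1: 1+1=2, 1+3=4, 1+5=6, 1+8=9
a = 3: 3+3=6, 3+5=8, 3+8=11
a = 5: 5+5=10, 5+8=13
a = 8: 8+8=16
Distinct sums: {-4, -1, 1, 2, 3, 4, 6, 8, 9, 10, 11, 13, 16}
|A + A| = 13

|A + A| = 13


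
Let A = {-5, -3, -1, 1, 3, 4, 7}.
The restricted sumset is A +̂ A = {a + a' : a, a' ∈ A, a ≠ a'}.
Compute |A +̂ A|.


Restricted sumset: A +̂ A = {a + a' : a ∈ A, a' ∈ A, a ≠ a'}.
Equivalently, take A + A and drop any sum 2a that is achievable ONLY as a + a for a ∈ A (i.e. sums representable only with equal summands).
Enumerate pairs (a, a') with a < a' (symmetric, so each unordered pair gives one sum; this covers all a ≠ a'):
  -5 + -3 = -8
  -5 + -1 = -6
  -5 + 1 = -4
  -5 + 3 = -2
  -5 + 4 = -1
  -5 + 7 = 2
  -3 + -1 = -4
  -3 + 1 = -2
  -3 + 3 = 0
  -3 + 4 = 1
  -3 + 7 = 4
  -1 + 1 = 0
  -1 + 3 = 2
  -1 + 4 = 3
  -1 + 7 = 6
  1 + 3 = 4
  1 + 4 = 5
  1 + 7 = 8
  3 + 4 = 7
  3 + 7 = 10
  4 + 7 = 11
Collected distinct sums: {-8, -6, -4, -2, -1, 0, 1, 2, 3, 4, 5, 6, 7, 8, 10, 11}
|A +̂ A| = 16
(Reference bound: |A +̂ A| ≥ 2|A| - 3 for |A| ≥ 2, with |A| = 7 giving ≥ 11.)

|A +̂ A| = 16


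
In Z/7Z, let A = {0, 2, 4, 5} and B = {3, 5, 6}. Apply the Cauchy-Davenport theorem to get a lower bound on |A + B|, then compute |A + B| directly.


Cauchy-Davenport: |A + B| ≥ min(p, |A| + |B| - 1) for A, B nonempty in Z/pZ.
|A| = 4, |B| = 3, p = 7.
CD lower bound = min(7, 4 + 3 - 1) = min(7, 6) = 6.
Compute A + B mod 7 directly:
a = 0: 0+3=3, 0+5=5, 0+6=6
a = 2: 2+3=5, 2+5=0, 2+6=1
a = 4: 4+3=0, 4+5=2, 4+6=3
a = 5: 5+3=1, 5+5=3, 5+6=4
A + B = {0, 1, 2, 3, 4, 5, 6}, so |A + B| = 7.
Verify: 7 ≥ 6? Yes ✓.

CD lower bound = 6, actual |A + B| = 7.


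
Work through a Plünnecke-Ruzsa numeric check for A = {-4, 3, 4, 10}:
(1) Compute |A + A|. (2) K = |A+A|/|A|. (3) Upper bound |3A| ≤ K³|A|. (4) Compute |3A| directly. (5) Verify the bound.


|A| = 4.
Step 1: Compute A + A by enumerating all 16 pairs.
A + A = {-8, -1, 0, 6, 7, 8, 13, 14, 20}, so |A + A| = 9.
Step 2: Doubling constant K = |A + A|/|A| = 9/4 = 9/4 ≈ 2.2500.
Step 3: Plünnecke-Ruzsa gives |3A| ≤ K³·|A| = (2.2500)³ · 4 ≈ 45.5625.
Step 4: Compute 3A = A + A + A directly by enumerating all triples (a,b,c) ∈ A³; |3A| = 16.
Step 5: Check 16 ≤ 45.5625? Yes ✓.

K = 9/4, Plünnecke-Ruzsa bound K³|A| ≈ 45.5625, |3A| = 16, inequality holds.


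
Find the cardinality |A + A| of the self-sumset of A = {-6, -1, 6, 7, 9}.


A + A = {a + a' : a, a' ∈ A}; |A| = 5.
General bounds: 2|A| - 1 ≤ |A + A| ≤ |A|(|A|+1)/2, i.e. 9 ≤ |A + A| ≤ 15.
Lower bound 2|A|-1 is attained iff A is an arithmetic progression.
Enumerate sums a + a' for a ≤ a' (symmetric, so this suffices):
a = -6: -6+-6=-12, -6+-1=-7, -6+6=0, -6+7=1, -6+9=3
a = -1: -1+-1=-2, -1+6=5, -1+7=6, -1+9=8
a = 6: 6+6=12, 6+7=13, 6+9=15
a = 7: 7+7=14, 7+9=16
a = 9: 9+9=18
Distinct sums: {-12, -7, -2, 0, 1, 3, 5, 6, 8, 12, 13, 14, 15, 16, 18}
|A + A| = 15

|A + A| = 15


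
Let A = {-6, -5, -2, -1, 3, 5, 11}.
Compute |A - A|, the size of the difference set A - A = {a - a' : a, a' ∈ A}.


A - A = {a - a' : a, a' ∈ A}; |A| = 7.
Bounds: 2|A|-1 ≤ |A - A| ≤ |A|² - |A| + 1, i.e. 13 ≤ |A - A| ≤ 43.
Note: 0 ∈ A - A always (from a - a). The set is symmetric: if d ∈ A - A then -d ∈ A - A.
Enumerate nonzero differences d = a - a' with a > a' (then include -d):
Positive differences: {1, 2, 3, 4, 5, 6, 7, 8, 9, 10, 11, 12, 13, 16, 17}
Full difference set: {0} ∪ (positive diffs) ∪ (negative diffs).
|A - A| = 1 + 2·15 = 31 (matches direct enumeration: 31).

|A - A| = 31


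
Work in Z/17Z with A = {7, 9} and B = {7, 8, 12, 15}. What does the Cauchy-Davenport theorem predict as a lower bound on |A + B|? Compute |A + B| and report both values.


Cauchy-Davenport: |A + B| ≥ min(p, |A| + |B| - 1) for A, B nonempty in Z/pZ.
|A| = 2, |B| = 4, p = 17.
CD lower bound = min(17, 2 + 4 - 1) = min(17, 5) = 5.
Compute A + B mod 17 directly:
a = 7: 7+7=14, 7+8=15, 7+12=2, 7+15=5
a = 9: 9+7=16, 9+8=0, 9+12=4, 9+15=7
A + B = {0, 2, 4, 5, 7, 14, 15, 16}, so |A + B| = 8.
Verify: 8 ≥ 5? Yes ✓.

CD lower bound = 5, actual |A + B| = 8.


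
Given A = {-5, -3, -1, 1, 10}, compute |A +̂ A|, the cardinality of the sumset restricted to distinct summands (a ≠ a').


Restricted sumset: A +̂ A = {a + a' : a ∈ A, a' ∈ A, a ≠ a'}.
Equivalently, take A + A and drop any sum 2a that is achievable ONLY as a + a for a ∈ A (i.e. sums representable only with equal summands).
Enumerate pairs (a, a') with a < a' (symmetric, so each unordered pair gives one sum; this covers all a ≠ a'):
  -5 + -3 = -8
  -5 + -1 = -6
  -5 + 1 = -4
  -5 + 10 = 5
  -3 + -1 = -4
  -3 + 1 = -2
  -3 + 10 = 7
  -1 + 1 = 0
  -1 + 10 = 9
  1 + 10 = 11
Collected distinct sums: {-8, -6, -4, -2, 0, 5, 7, 9, 11}
|A +̂ A| = 9
(Reference bound: |A +̂ A| ≥ 2|A| - 3 for |A| ≥ 2, with |A| = 5 giving ≥ 7.)

|A +̂ A| = 9


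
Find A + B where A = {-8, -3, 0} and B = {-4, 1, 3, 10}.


A + B = {a + b : a ∈ A, b ∈ B}.
Enumerate all |A|·|B| = 3·4 = 12 pairs (a, b) and collect distinct sums.
a = -8: -8+-4=-12, -8+1=-7, -8+3=-5, -8+10=2
a = -3: -3+-4=-7, -3+1=-2, -3+3=0, -3+10=7
a = 0: 0+-4=-4, 0+1=1, 0+3=3, 0+10=10
Collecting distinct sums: A + B = {-12, -7, -5, -4, -2, 0, 1, 2, 3, 7, 10}
|A + B| = 11

A + B = {-12, -7, -5, -4, -2, 0, 1, 2, 3, 7, 10}


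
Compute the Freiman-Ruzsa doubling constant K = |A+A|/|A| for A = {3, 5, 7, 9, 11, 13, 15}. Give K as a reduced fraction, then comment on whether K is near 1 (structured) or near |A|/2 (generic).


|A| = 7.
Compute A + A by enumerating all 49 pairs.
A + A = {6, 8, 10, 12, 14, 16, 18, 20, 22, 24, 26, 28, 30}, so |A + A| = 13.
K = |A + A| / |A| = 13/7 (already in lowest terms) ≈ 1.8571.
Reference: AP of size 7 gives K = 13/7 ≈ 1.8571; a fully generic set of size 7 gives K ≈ 4.0000.

|A| = 7, |A + A| = 13, K = 13/7.


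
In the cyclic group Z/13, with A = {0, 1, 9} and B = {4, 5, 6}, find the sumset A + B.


Work in Z/13Z: reduce every sum a + b modulo 13.
Enumerate all 9 pairs:
a = 0: 0+4=4, 0+5=5, 0+6=6
a = 1: 1+4=5, 1+5=6, 1+6=7
a = 9: 9+4=0, 9+5=1, 9+6=2
Distinct residues collected: {0, 1, 2, 4, 5, 6, 7}
|A + B| = 7 (out of 13 total residues).

A + B = {0, 1, 2, 4, 5, 6, 7}


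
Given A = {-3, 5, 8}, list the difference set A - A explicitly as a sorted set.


A - A = {a - a' : a, a' ∈ A}.
Compute a - a' for each ordered pair (a, a'):
a = -3: -3--3=0, -3-5=-8, -3-8=-11
a = 5: 5--3=8, 5-5=0, 5-8=-3
a = 8: 8--3=11, 8-5=3, 8-8=0
Collecting distinct values (and noting 0 appears from a-a):
A - A = {-11, -8, -3, 0, 3, 8, 11}
|A - A| = 7

A - A = {-11, -8, -3, 0, 3, 8, 11}


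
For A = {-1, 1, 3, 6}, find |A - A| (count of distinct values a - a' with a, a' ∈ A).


A - A = {a - a' : a, a' ∈ A}; |A| = 4.
Bounds: 2|A|-1 ≤ |A - A| ≤ |A|² - |A| + 1, i.e. 7 ≤ |A - A| ≤ 13.
Note: 0 ∈ A - A always (from a - a). The set is symmetric: if d ∈ A - A then -d ∈ A - A.
Enumerate nonzero differences d = a - a' with a > a' (then include -d):
Positive differences: {2, 3, 4, 5, 7}
Full difference set: {0} ∪ (positive diffs) ∪ (negative diffs).
|A - A| = 1 + 2·5 = 11 (matches direct enumeration: 11).

|A - A| = 11


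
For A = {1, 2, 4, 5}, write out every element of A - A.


A - A = {a - a' : a, a' ∈ A}.
Compute a - a' for each ordered pair (a, a'):
a = 1: 1-1=0, 1-2=-1, 1-4=-3, 1-5=-4
a = 2: 2-1=1, 2-2=0, 2-4=-2, 2-5=-3
a = 4: 4-1=3, 4-2=2, 4-4=0, 4-5=-1
a = 5: 5-1=4, 5-2=3, 5-4=1, 5-5=0
Collecting distinct values (and noting 0 appears from a-a):
A - A = {-4, -3, -2, -1, 0, 1, 2, 3, 4}
|A - A| = 9

A - A = {-4, -3, -2, -1, 0, 1, 2, 3, 4}


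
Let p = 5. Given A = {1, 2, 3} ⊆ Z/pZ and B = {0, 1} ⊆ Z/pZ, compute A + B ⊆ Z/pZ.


Work in Z/5Z: reduce every sum a + b modulo 5.
Enumerate all 6 pairs:
a = 1: 1+0=1, 1+1=2
a = 2: 2+0=2, 2+1=3
a = 3: 3+0=3, 3+1=4
Distinct residues collected: {1, 2, 3, 4}
|A + B| = 4 (out of 5 total residues).

A + B = {1, 2, 3, 4}


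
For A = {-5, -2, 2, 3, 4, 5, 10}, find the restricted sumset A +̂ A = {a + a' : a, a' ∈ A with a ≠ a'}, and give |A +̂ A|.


Restricted sumset: A +̂ A = {a + a' : a ∈ A, a' ∈ A, a ≠ a'}.
Equivalently, take A + A and drop any sum 2a that is achievable ONLY as a + a for a ∈ A (i.e. sums representable only with equal summands).
Enumerate pairs (a, a') with a < a' (symmetric, so each unordered pair gives one sum; this covers all a ≠ a'):
  -5 + -2 = -7
  -5 + 2 = -3
  -5 + 3 = -2
  -5 + 4 = -1
  -5 + 5 = 0
  -5 + 10 = 5
  -2 + 2 = 0
  -2 + 3 = 1
  -2 + 4 = 2
  -2 + 5 = 3
  -2 + 10 = 8
  2 + 3 = 5
  2 + 4 = 6
  2 + 5 = 7
  2 + 10 = 12
  3 + 4 = 7
  3 + 5 = 8
  3 + 10 = 13
  4 + 5 = 9
  4 + 10 = 14
  5 + 10 = 15
Collected distinct sums: {-7, -3, -2, -1, 0, 1, 2, 3, 5, 6, 7, 8, 9, 12, 13, 14, 15}
|A +̂ A| = 17
(Reference bound: |A +̂ A| ≥ 2|A| - 3 for |A| ≥ 2, with |A| = 7 giving ≥ 11.)

|A +̂ A| = 17


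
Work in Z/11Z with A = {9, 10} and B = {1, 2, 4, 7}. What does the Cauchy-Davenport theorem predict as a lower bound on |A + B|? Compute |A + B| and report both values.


Cauchy-Davenport: |A + B| ≥ min(p, |A| + |B| - 1) for A, B nonempty in Z/pZ.
|A| = 2, |B| = 4, p = 11.
CD lower bound = min(11, 2 + 4 - 1) = min(11, 5) = 5.
Compute A + B mod 11 directly:
a = 9: 9+1=10, 9+2=0, 9+4=2, 9+7=5
a = 10: 10+1=0, 10+2=1, 10+4=3, 10+7=6
A + B = {0, 1, 2, 3, 5, 6, 10}, so |A + B| = 7.
Verify: 7 ≥ 5? Yes ✓.

CD lower bound = 5, actual |A + B| = 7.


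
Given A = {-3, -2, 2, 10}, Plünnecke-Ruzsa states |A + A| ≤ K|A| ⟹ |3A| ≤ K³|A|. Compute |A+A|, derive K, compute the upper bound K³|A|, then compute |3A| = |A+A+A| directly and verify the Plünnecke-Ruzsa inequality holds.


|A| = 4.
Step 1: Compute A + A by enumerating all 16 pairs.
A + A = {-6, -5, -4, -1, 0, 4, 7, 8, 12, 20}, so |A + A| = 10.
Step 2: Doubling constant K = |A + A|/|A| = 10/4 = 10/4 ≈ 2.5000.
Step 3: Plünnecke-Ruzsa gives |3A| ≤ K³·|A| = (2.5000)³ · 4 ≈ 62.5000.
Step 4: Compute 3A = A + A + A directly by enumerating all triples (a,b,c) ∈ A³; |3A| = 19.
Step 5: Check 19 ≤ 62.5000? Yes ✓.

K = 10/4, Plünnecke-Ruzsa bound K³|A| ≈ 62.5000, |3A| = 19, inequality holds.


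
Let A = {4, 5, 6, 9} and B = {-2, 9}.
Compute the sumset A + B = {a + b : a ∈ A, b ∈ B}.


A + B = {a + b : a ∈ A, b ∈ B}.
Enumerate all |A|·|B| = 4·2 = 8 pairs (a, b) and collect distinct sums.
a = 4: 4+-2=2, 4+9=13
a = 5: 5+-2=3, 5+9=14
a = 6: 6+-2=4, 6+9=15
a = 9: 9+-2=7, 9+9=18
Collecting distinct sums: A + B = {2, 3, 4, 7, 13, 14, 15, 18}
|A + B| = 8

A + B = {2, 3, 4, 7, 13, 14, 15, 18}


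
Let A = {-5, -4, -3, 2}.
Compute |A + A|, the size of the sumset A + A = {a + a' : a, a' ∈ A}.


A + A = {a + a' : a, a' ∈ A}; |A| = 4.
General bounds: 2|A| - 1 ≤ |A + A| ≤ |A|(|A|+1)/2, i.e. 7 ≤ |A + A| ≤ 10.
Lower bound 2|A|-1 is attained iff A is an arithmetic progression.
Enumerate sums a + a' for a ≤ a' (symmetric, so this suffices):
a = -5: -5+-5=-10, -5+-4=-9, -5+-3=-8, -5+2=-3
a = -4: -4+-4=-8, -4+-3=-7, -4+2=-2
a = -3: -3+-3=-6, -3+2=-1
a = 2: 2+2=4
Distinct sums: {-10, -9, -8, -7, -6, -3, -2, -1, 4}
|A + A| = 9

|A + A| = 9


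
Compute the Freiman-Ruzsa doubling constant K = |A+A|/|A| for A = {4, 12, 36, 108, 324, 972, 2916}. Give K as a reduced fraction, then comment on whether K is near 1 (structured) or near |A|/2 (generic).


|A| = 7.
Compute A + A by enumerating all 49 pairs.
A + A = {8, 16, 24, 40, 48, 72, 112, 120, 144, 216, 328, 336, 360, 432, 648, 976, 984, 1008, 1080, 1296, 1944, 2920, 2928, 2952, 3024, 3240, 3888, 5832}, so |A + A| = 28.
K = |A + A| / |A| = 28/7 = 4/1 ≈ 4.0000.
Reference: AP of size 7 gives K = 13/7 ≈ 1.8571; a fully generic set of size 7 gives K ≈ 4.0000.

|A| = 7, |A + A| = 28, K = 28/7 = 4/1.


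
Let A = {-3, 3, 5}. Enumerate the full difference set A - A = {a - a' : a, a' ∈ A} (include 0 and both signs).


A - A = {a - a' : a, a' ∈ A}.
Compute a - a' for each ordered pair (a, a'):
a = -3: -3--3=0, -3-3=-6, -3-5=-8
a = 3: 3--3=6, 3-3=0, 3-5=-2
a = 5: 5--3=8, 5-3=2, 5-5=0
Collecting distinct values (and noting 0 appears from a-a):
A - A = {-8, -6, -2, 0, 2, 6, 8}
|A - A| = 7

A - A = {-8, -6, -2, 0, 2, 6, 8}


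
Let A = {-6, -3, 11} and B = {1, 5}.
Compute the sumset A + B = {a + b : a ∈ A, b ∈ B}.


A + B = {a + b : a ∈ A, b ∈ B}.
Enumerate all |A|·|B| = 3·2 = 6 pairs (a, b) and collect distinct sums.
a = -6: -6+1=-5, -6+5=-1
a = -3: -3+1=-2, -3+5=2
a = 11: 11+1=12, 11+5=16
Collecting distinct sums: A + B = {-5, -2, -1, 2, 12, 16}
|A + B| = 6

A + B = {-5, -2, -1, 2, 12, 16}


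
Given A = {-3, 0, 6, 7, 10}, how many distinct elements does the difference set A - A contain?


A - A = {a - a' : a, a' ∈ A}; |A| = 5.
Bounds: 2|A|-1 ≤ |A - A| ≤ |A|² - |A| + 1, i.e. 9 ≤ |A - A| ≤ 21.
Note: 0 ∈ A - A always (from a - a). The set is symmetric: if d ∈ A - A then -d ∈ A - A.
Enumerate nonzero differences d = a - a' with a > a' (then include -d):
Positive differences: {1, 3, 4, 6, 7, 9, 10, 13}
Full difference set: {0} ∪ (positive diffs) ∪ (negative diffs).
|A - A| = 1 + 2·8 = 17 (matches direct enumeration: 17).

|A - A| = 17


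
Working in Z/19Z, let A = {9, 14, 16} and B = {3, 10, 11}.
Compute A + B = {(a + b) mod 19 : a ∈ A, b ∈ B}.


Work in Z/19Z: reduce every sum a + b modulo 19.
Enumerate all 9 pairs:
a = 9: 9+3=12, 9+10=0, 9+11=1
a = 14: 14+3=17, 14+10=5, 14+11=6
a = 16: 16+3=0, 16+10=7, 16+11=8
Distinct residues collected: {0, 1, 5, 6, 7, 8, 12, 17}
|A + B| = 8 (out of 19 total residues).

A + B = {0, 1, 5, 6, 7, 8, 12, 17}


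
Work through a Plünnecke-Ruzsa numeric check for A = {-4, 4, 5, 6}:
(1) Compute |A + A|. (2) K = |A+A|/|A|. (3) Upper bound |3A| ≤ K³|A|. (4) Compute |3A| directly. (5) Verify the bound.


|A| = 4.
Step 1: Compute A + A by enumerating all 16 pairs.
A + A = {-8, 0, 1, 2, 8, 9, 10, 11, 12}, so |A + A| = 9.
Step 2: Doubling constant K = |A + A|/|A| = 9/4 = 9/4 ≈ 2.2500.
Step 3: Plünnecke-Ruzsa gives |3A| ≤ K³·|A| = (2.2500)³ · 4 ≈ 45.5625.
Step 4: Compute 3A = A + A + A directly by enumerating all triples (a,b,c) ∈ A³; |3A| = 16.
Step 5: Check 16 ≤ 45.5625? Yes ✓.

K = 9/4, Plünnecke-Ruzsa bound K³|A| ≈ 45.5625, |3A| = 16, inequality holds.


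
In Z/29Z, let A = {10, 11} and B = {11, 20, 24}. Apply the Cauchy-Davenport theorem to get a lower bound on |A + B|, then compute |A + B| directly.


Cauchy-Davenport: |A + B| ≥ min(p, |A| + |B| - 1) for A, B nonempty in Z/pZ.
|A| = 2, |B| = 3, p = 29.
CD lower bound = min(29, 2 + 3 - 1) = min(29, 4) = 4.
Compute A + B mod 29 directly:
a = 10: 10+11=21, 10+20=1, 10+24=5
a = 11: 11+11=22, 11+20=2, 11+24=6
A + B = {1, 2, 5, 6, 21, 22}, so |A + B| = 6.
Verify: 6 ≥ 4? Yes ✓.

CD lower bound = 4, actual |A + B| = 6.


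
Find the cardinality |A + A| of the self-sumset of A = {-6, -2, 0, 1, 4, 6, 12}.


A + A = {a + a' : a, a' ∈ A}; |A| = 7.
General bounds: 2|A| - 1 ≤ |A + A| ≤ |A|(|A|+1)/2, i.e. 13 ≤ |A + A| ≤ 28.
Lower bound 2|A|-1 is attained iff A is an arithmetic progression.
Enumerate sums a + a' for a ≤ a' (symmetric, so this suffices):
a = -6: -6+-6=-12, -6+-2=-8, -6+0=-6, -6+1=-5, -6+4=-2, -6+6=0, -6+12=6
a = -2: -2+-2=-4, -2+0=-2, -2+1=-1, -2+4=2, -2+6=4, -2+12=10
a = 0: 0+0=0, 0+1=1, 0+4=4, 0+6=6, 0+12=12
a = 1: 1+1=2, 1+4=5, 1+6=7, 1+12=13
a = 4: 4+4=8, 4+6=10, 4+12=16
a = 6: 6+6=12, 6+12=18
a = 12: 12+12=24
Distinct sums: {-12, -8, -6, -5, -4, -2, -1, 0, 1, 2, 4, 5, 6, 7, 8, 10, 12, 13, 16, 18, 24}
|A + A| = 21

|A + A| = 21


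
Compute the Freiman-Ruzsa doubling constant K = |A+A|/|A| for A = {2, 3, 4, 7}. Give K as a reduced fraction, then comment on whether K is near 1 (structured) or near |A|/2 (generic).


|A| = 4.
Compute A + A by enumerating all 16 pairs.
A + A = {4, 5, 6, 7, 8, 9, 10, 11, 14}, so |A + A| = 9.
K = |A + A| / |A| = 9/4 (already in lowest terms) ≈ 2.2500.
Reference: AP of size 4 gives K = 7/4 ≈ 1.7500; a fully generic set of size 4 gives K ≈ 2.5000.

|A| = 4, |A + A| = 9, K = 9/4.


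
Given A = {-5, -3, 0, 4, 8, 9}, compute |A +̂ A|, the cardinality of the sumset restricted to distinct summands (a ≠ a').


Restricted sumset: A +̂ A = {a + a' : a ∈ A, a' ∈ A, a ≠ a'}.
Equivalently, take A + A and drop any sum 2a that is achievable ONLY as a + a for a ∈ A (i.e. sums representable only with equal summands).
Enumerate pairs (a, a') with a < a' (symmetric, so each unordered pair gives one sum; this covers all a ≠ a'):
  -5 + -3 = -8
  -5 + 0 = -5
  -5 + 4 = -1
  -5 + 8 = 3
  -5 + 9 = 4
  -3 + 0 = -3
  -3 + 4 = 1
  -3 + 8 = 5
  -3 + 9 = 6
  0 + 4 = 4
  0 + 8 = 8
  0 + 9 = 9
  4 + 8 = 12
  4 + 9 = 13
  8 + 9 = 17
Collected distinct sums: {-8, -5, -3, -1, 1, 3, 4, 5, 6, 8, 9, 12, 13, 17}
|A +̂ A| = 14
(Reference bound: |A +̂ A| ≥ 2|A| - 3 for |A| ≥ 2, with |A| = 6 giving ≥ 9.)

|A +̂ A| = 14


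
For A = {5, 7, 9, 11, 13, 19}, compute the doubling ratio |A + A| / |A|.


|A| = 6.
Compute A + A by enumerating all 36 pairs.
A + A = {10, 12, 14, 16, 18, 20, 22, 24, 26, 28, 30, 32, 38}, so |A + A| = 13.
K = |A + A| / |A| = 13/6 (already in lowest terms) ≈ 2.1667.
Reference: AP of size 6 gives K = 11/6 ≈ 1.8333; a fully generic set of size 6 gives K ≈ 3.5000.

|A| = 6, |A + A| = 13, K = 13/6.


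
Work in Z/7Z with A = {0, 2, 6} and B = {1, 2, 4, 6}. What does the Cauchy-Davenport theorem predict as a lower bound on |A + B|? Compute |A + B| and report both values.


Cauchy-Davenport: |A + B| ≥ min(p, |A| + |B| - 1) for A, B nonempty in Z/pZ.
|A| = 3, |B| = 4, p = 7.
CD lower bound = min(7, 3 + 4 - 1) = min(7, 6) = 6.
Compute A + B mod 7 directly:
a = 0: 0+1=1, 0+2=2, 0+4=4, 0+6=6
a = 2: 2+1=3, 2+2=4, 2+4=6, 2+6=1
a = 6: 6+1=0, 6+2=1, 6+4=3, 6+6=5
A + B = {0, 1, 2, 3, 4, 5, 6}, so |A + B| = 7.
Verify: 7 ≥ 6? Yes ✓.

CD lower bound = 6, actual |A + B| = 7.


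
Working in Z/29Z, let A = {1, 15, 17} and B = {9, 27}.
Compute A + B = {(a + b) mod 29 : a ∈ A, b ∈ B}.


Work in Z/29Z: reduce every sum a + b modulo 29.
Enumerate all 6 pairs:
a = 1: 1+9=10, 1+27=28
a = 15: 15+9=24, 15+27=13
a = 17: 17+9=26, 17+27=15
Distinct residues collected: {10, 13, 15, 24, 26, 28}
|A + B| = 6 (out of 29 total residues).

A + B = {10, 13, 15, 24, 26, 28}


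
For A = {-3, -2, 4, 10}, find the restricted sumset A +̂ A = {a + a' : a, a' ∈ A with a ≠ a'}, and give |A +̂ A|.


Restricted sumset: A +̂ A = {a + a' : a ∈ A, a' ∈ A, a ≠ a'}.
Equivalently, take A + A and drop any sum 2a that is achievable ONLY as a + a for a ∈ A (i.e. sums representable only with equal summands).
Enumerate pairs (a, a') with a < a' (symmetric, so each unordered pair gives one sum; this covers all a ≠ a'):
  -3 + -2 = -5
  -3 + 4 = 1
  -3 + 10 = 7
  -2 + 4 = 2
  -2 + 10 = 8
  4 + 10 = 14
Collected distinct sums: {-5, 1, 2, 7, 8, 14}
|A +̂ A| = 6
(Reference bound: |A +̂ A| ≥ 2|A| - 3 for |A| ≥ 2, with |A| = 4 giving ≥ 5.)

|A +̂ A| = 6


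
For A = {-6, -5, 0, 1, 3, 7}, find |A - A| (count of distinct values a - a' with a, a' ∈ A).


A - A = {a - a' : a, a' ∈ A}; |A| = 6.
Bounds: 2|A|-1 ≤ |A - A| ≤ |A|² - |A| + 1, i.e. 11 ≤ |A - A| ≤ 31.
Note: 0 ∈ A - A always (from a - a). The set is symmetric: if d ∈ A - A then -d ∈ A - A.
Enumerate nonzero differences d = a - a' with a > a' (then include -d):
Positive differences: {1, 2, 3, 4, 5, 6, 7, 8, 9, 12, 13}
Full difference set: {0} ∪ (positive diffs) ∪ (negative diffs).
|A - A| = 1 + 2·11 = 23 (matches direct enumeration: 23).

|A - A| = 23


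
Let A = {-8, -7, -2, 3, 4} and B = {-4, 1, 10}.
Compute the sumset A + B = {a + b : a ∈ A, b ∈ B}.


A + B = {a + b : a ∈ A, b ∈ B}.
Enumerate all |A|·|B| = 5·3 = 15 pairs (a, b) and collect distinct sums.
a = -8: -8+-4=-12, -8+1=-7, -8+10=2
a = -7: -7+-4=-11, -7+1=-6, -7+10=3
a = -2: -2+-4=-6, -2+1=-1, -2+10=8
a = 3: 3+-4=-1, 3+1=4, 3+10=13
a = 4: 4+-4=0, 4+1=5, 4+10=14
Collecting distinct sums: A + B = {-12, -11, -7, -6, -1, 0, 2, 3, 4, 5, 8, 13, 14}
|A + B| = 13

A + B = {-12, -11, -7, -6, -1, 0, 2, 3, 4, 5, 8, 13, 14}


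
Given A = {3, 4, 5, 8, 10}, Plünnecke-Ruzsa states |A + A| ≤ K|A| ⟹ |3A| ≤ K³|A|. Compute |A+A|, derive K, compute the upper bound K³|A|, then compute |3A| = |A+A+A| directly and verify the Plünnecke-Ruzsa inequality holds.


|A| = 5.
Step 1: Compute A + A by enumerating all 25 pairs.
A + A = {6, 7, 8, 9, 10, 11, 12, 13, 14, 15, 16, 18, 20}, so |A + A| = 13.
Step 2: Doubling constant K = |A + A|/|A| = 13/5 = 13/5 ≈ 2.6000.
Step 3: Plünnecke-Ruzsa gives |3A| ≤ K³·|A| = (2.6000)³ · 5 ≈ 87.8800.
Step 4: Compute 3A = A + A + A directly by enumerating all triples (a,b,c) ∈ A³; |3A| = 20.
Step 5: Check 20 ≤ 87.8800? Yes ✓.

K = 13/5, Plünnecke-Ruzsa bound K³|A| ≈ 87.8800, |3A| = 20, inequality holds.
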